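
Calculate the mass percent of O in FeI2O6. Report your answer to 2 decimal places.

Molar mass = 1(55.85) + 2(126.90) + 6(16.00) = 405.650 g/mol
Mass of O per mole = 6 × 16.00 = 96.000 g
% O = 96.000 / 405.650 × 100 = 23.67%

23.67%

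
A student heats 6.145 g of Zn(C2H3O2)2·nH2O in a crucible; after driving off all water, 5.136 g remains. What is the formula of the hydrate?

Zn(C2H3O2)2·2H2O

Mass of water lost = 6.145 − 5.136 = 1.009 g → 1.009 / 18.02 = 0.05599 mol H2O
Molar mass of Zn(C2H3O2)2 = 183.47 g/mol → mol Zn(C2H3O2)2 = 5.136 / 183.47 = 0.02799
n = 0.05599 / 0.02799 = 2.00 ≈ 2 → Zn(C2H3O2)2·2H2O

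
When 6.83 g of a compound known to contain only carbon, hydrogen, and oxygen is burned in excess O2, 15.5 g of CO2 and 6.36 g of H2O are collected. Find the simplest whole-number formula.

mol C = 15.5 / 44.01 = 0.3522; mass C = 0.3522 × 12.01 = 4.230 g
mol H = 2 × (6.36 / 18.02) = 0.7059; mass H = 0.7059 × 1.008 = 0.7115 g
mass O = 6.83 − (4.941) = 1.889 g → mol O = 0.1180
Divide by the smallest (0.118 mol O): C 2.984, H 5.980, O 1.000
→ C3H6O

C3H6O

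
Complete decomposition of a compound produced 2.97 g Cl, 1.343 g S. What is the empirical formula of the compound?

Cl: 2.97 g ÷ 35.45 g/mol = 0.08378 mol
S: 1.343 g ÷ 32.07 g/mol = 0.04188 mol
Smallest is S at 0.04188 mol; normalising gives Cl 2.001, S 1.000
≈ 2:1 → Cl2S

Cl2S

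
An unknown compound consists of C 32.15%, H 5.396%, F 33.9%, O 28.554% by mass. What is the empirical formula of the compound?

C3H6F2O2

Assume 100 g: 32.15 g C, 5.396 g H, 33.9 g F, 28.554 g O.
Moles — C: 32.15 / 12.01 = 2.677 mol; H: 5.396 / 1.008 = 5.353 mol; F: 33.9 / 19.00 = 1.784 mol; O: 28.554 / 16.00 = 1.785 mol
Divide by the smallest (1.784 mol F): C 1.500, H 3.000, F 1.000, O 1.000
Scaling by 2: C 3.00, H 6.00, F 2.00, O 2.00 → C3H6F2O2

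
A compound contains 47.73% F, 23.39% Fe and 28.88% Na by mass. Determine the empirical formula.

Assume 100 g: 47.73 g F, 23.39 g Fe, 28.88 g Na.
Moles — F: 47.73 / 19.00 = 2.512 mol; Fe: 23.39 / 55.85 = 0.4188 mol; Na: 28.88 / 22.99 = 1.256 mol
Ratios (÷ 0.4188): F 5.998, Fe 1.000, Na 3.000
≈ 6:1:3 → F6FeNa3

F6FeNa3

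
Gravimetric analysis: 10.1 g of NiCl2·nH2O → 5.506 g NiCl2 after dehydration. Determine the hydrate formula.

NiCl2·6H2O

Mass of water lost = 10.1 − 5.506 = 4.594 g → 4.594 / 18.02 = 0.2549 mol H2O
Molar mass of NiCl2 = 129.59 g/mol → mol NiCl2 = 5.506 / 129.59 = 0.04249
n = 0.2549 / 0.04249 = 6.00 ≈ 6 → NiCl2·6H2O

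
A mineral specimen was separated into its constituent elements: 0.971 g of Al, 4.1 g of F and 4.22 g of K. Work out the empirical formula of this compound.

n(Al) = 0.971/26.98 = 0.03599, n(F) = 4.1/19.00 = 0.2158, n(K) = 4.22/39.10 = 0.1079
Divide by the smallest (0.03599 mol Al): Al 1.000, F 5.996, K 2.999
→ AlF6K3

AlF6K3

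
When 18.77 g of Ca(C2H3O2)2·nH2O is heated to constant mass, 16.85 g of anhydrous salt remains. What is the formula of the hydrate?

Mass of water lost = 18.77 − 16.85 = 1.92 g → 1.92 / 18.02 = 0.1065 mol H2O
Molar mass of Ca(C2H3O2)2 = 158.17 g/mol → mol Ca(C2H3O2)2 = 16.85 / 158.17 = 0.1065
n = 0.1065 / 0.1065 = 1.00 ≈ 1 → Ca(C2H3O2)2·H2O

Ca(C2H3O2)2·H2O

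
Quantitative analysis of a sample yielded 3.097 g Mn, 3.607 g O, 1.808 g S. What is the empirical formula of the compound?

MnO4S

Mn: 3.097 g ÷ 54.94 g/mol = 0.05637 mol
O: 3.607 g ÷ 16.00 g/mol = 0.2254 mol
S: 1.808 g ÷ 32.07 g/mol = 0.05638 mol
Ratios (÷ 0.05637): Mn 1.000, O 3.999, S 1.000
Ratio ≈ 1:4:1, so the empirical formula is MnO4S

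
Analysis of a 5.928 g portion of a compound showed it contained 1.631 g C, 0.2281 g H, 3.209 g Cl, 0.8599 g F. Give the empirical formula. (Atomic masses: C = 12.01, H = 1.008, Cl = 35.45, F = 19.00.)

C3H5Cl2F

n(C) = 1.631/12.01 = 0.1358, n(H) = 0.2281/1.008 = 0.2263, n(Cl) = 3.209/35.45 = 0.09052, n(F) = 0.8599/19.00 = 0.04526
Divide by the smallest (0.04526 mol F): C 3.001, H 5.000, Cl 2.000, F 1.000
≈ 3:5:2:1 → C3H5Cl2F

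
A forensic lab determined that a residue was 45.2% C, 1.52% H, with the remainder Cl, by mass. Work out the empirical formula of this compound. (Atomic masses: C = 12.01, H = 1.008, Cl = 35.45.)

Assume 100 g: 45.2 g C, 1.52 g H, 53.28 g Cl.
n(C) = 45.2/12.01 = 3.764, n(H) = 1.52/1.008 = 1.508, n(Cl) = 53.28/35.45 = 1.503
Divide by the smallest (1.503 mol Cl): C 2.504, H 1.003, Cl 1.000
×2: C 5.01, H 2.01, Cl 2.00 → C5H2Cl2

C5H2Cl2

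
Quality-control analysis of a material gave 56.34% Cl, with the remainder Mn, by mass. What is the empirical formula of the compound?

Cl2Mn

Assume 100 g: 56.34 g Cl, 43.66 g Mn.
Cl: 56.34 g ÷ 35.45 g/mol = 1.589 mol
Mn: 43.66 g ÷ 54.94 g/mol = 0.7947 mol
Smallest is Mn at 0.7947 mol; normalising gives Cl 2.000, Mn 1.000
Ratio ≈ 2:1, so the empirical formula is Cl2Mn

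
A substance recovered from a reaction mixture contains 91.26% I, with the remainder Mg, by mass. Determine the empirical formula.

I2Mg

Assume 100 g: 91.26 g I, 8.74 g Mg.
Moles — I: 91.26 / 126.90 = 0.7191 mol; Mg: 8.74 / 24.31 = 0.3595 mol
Smallest is Mg at 0.3595 mol; normalising gives I 2.000, Mg 1.000
Ratio ≈ 2:1, so the empirical formula is I2Mg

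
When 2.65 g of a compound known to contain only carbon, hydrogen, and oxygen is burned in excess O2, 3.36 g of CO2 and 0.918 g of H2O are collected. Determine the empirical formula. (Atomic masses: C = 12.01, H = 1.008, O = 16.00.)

C3H4O4

mol C = 3.36 / 44.01 = 0.07635; mass C = 0.07635 × 12.01 = 0.9169 g
mol H = 2 × (0.918 / 18.02) = 0.1019; mass H = 0.1019 × 1.008 = 0.1027 g
mass O = 2.65 − (1.020) = 1.630 g → mol O = 0.1019
Smallest is C at 0.07635 mol; normalising gives C 1.000, H 1.335, O 1.335
×3: C 3.00, H 4.00, O 4.00 → C3H4O4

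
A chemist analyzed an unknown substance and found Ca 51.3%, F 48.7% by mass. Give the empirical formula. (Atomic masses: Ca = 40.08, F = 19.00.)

Assume 100 g: 51.3 g Ca, 48.7 g F.
n(Ca) = 51.3/40.08 = 1.28, n(F) = 48.7/19.00 = 2.563
Divide by the smallest (1.28 mol Ca): Ca 1.000, F 2.003
≈ 1:2 → CaF2

CaF2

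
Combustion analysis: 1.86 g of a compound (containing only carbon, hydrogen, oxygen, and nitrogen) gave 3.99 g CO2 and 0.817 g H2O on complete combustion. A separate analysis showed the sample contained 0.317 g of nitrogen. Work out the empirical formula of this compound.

mol C = 3.99 / 44.01 = 0.09066; mass C = 0.09066 × 12.01 = 1.089 g
mol H = 2 × (0.817 / 18.02) = 0.09068; mass H = 0.09068 × 1.008 = 0.09140 g
mol N = 0.317 / 14.01 = 0.02263
mass O = 1.86 − (1.497) = 0.3628 g → mol O = 0.02267
Divide by the smallest (0.02263 mol N): C 4.007, H 4.008, N 1.000, O 1.002
→ C4H4NO

C4H4NO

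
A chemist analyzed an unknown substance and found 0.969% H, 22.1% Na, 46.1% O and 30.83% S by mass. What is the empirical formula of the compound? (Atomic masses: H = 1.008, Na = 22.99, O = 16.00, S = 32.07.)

HNaO3S

Assume 100 g: 0.969 g H, 22.1 g Na, 46.1 g O, 30.83 g S.
Moles — H: 0.969 / 1.008 = 0.9613 mol; Na: 22.1 / 22.99 = 0.9613 mol; O: 46.1 / 16.00 = 2.881 mol; S: 30.83 / 32.07 = 0.9613 mol
Divide by the smallest (0.9613 mol Na): H 1.000, Na 1.000, O 2.997, S 1.000
→ HNaO3S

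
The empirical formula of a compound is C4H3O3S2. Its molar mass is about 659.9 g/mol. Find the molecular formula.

C16H12O12S8

Empirical-formula mass = 163.20 g/mol
n = 659.9 / 163.20 = 4.04 ≈ 4
Molecular formula = (C4H3O3S2)4 = C16H12O12S8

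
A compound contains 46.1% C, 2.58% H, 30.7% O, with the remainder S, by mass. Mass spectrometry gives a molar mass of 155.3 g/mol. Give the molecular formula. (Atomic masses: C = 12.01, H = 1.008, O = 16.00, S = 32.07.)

C6H4O3S

Assume 100 g: 46.1 g C, 2.58 g H, 30.7 g O, 20.62 g S.
C: 46.1 g ÷ 12.01 g/mol = 3.838 mol
H: 2.58 g ÷ 1.008 g/mol = 2.56 mol
O: 30.7 g ÷ 16.00 g/mol = 1.919 mol
S: 20.62 g ÷ 32.07 g/mol = 0.643 mol
Divide by the smallest (0.643 mol S): C 5.970, H 3.981, O 2.984, S 1.000
≈ 6:4:3:1 → C6H4O3S
Empirical-formula mass = 156.16 g/mol
n = 155.3 / 156.16 = 0.99 ≈ 1
Molecular formula = empirical formula = C6H4O3S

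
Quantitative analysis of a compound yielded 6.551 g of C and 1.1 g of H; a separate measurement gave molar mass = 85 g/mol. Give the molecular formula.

C6H12

n(C) = 6.551/12.01 = 0.5455, n(H) = 1.1/1.008 = 1.091
Ratios (÷ 0.5455): C 1.000, H 2.001
≈ 1:2 → CH2
Empirical-formula mass = 14.03 g/mol
n = 85 / 14.03 = 6.06 ≈ 6
Molecular formula = (CH2)×6 = C6H12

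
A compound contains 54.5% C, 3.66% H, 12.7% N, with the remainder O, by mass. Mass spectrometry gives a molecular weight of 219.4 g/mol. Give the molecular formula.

Assume 100 g: 54.5 g C, 3.66 g H, 12.7 g N, 29.14 g O.
C: 54.5 g ÷ 12.01 g/mol = 4.538 mol
H: 3.66 g ÷ 1.008 g/mol = 3.631 mol
N: 12.7 g ÷ 14.01 g/mol = 0.9065 mol
O: 29.14 g ÷ 16.00 g/mol = 1.821 mol
Divide by the smallest (0.9065 mol N): C 5.006, H 4.005, N 1.000, O 2.009
≈ 5:4:1:2 → C5H4NO2
Empirical-formula mass = 110.09 g/mol
n = 219.4 / 110.09 = 1.99 ≈ 2
Molecular formula = (C5H4NO2)×2 = C10H8N2O4

C10H8N2O4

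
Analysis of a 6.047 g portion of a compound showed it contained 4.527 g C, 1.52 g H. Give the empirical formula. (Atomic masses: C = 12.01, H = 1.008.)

C: 4.527 g ÷ 12.01 g/mol = 0.3769 mol
H: 1.52 g ÷ 1.008 g/mol = 1.508 mol
Divide by the smallest (0.3769 mol C): C 1.000, H 4.001
≈ 1:4 → CH4

CH4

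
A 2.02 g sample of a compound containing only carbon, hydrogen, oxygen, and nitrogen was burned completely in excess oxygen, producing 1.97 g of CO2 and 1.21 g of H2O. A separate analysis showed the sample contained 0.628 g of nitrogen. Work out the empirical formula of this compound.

CH3NO

mol C = 1.97 / 44.01 = 0.04476; mass C = 0.04476 × 12.01 = 0.5376 g
mol H = 2 × (1.21 / 18.02) = 0.1343; mass H = 0.1343 × 1.008 = 0.1354 g
mol N = 0.628 / 14.01 = 0.04483
mass O = 2.02 − (1.301) = 0.7190 g → mol O = 0.04494
Smallest is C at 0.04476 mol; normalising gives C 1.000, H 3.000, N 1.001, O 1.004
Ratio ≈ 1:3:1:1, so the empirical formula is CH3NO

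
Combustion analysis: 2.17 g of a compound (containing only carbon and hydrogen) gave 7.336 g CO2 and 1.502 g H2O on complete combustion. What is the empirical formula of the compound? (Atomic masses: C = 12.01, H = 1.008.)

mol C = 7.336 / 44.01 = 0.1667; mass C = 0.1667 × 12.01 = 2.002 g
mol H = 2 × (1.502 / 18.02) = 0.1667; mass H = 0.1667 × 1.008 = 0.1680 g
Smallest is C at 0.1667 mol; normalising gives C 1.000, H 1.000
→ CH

CH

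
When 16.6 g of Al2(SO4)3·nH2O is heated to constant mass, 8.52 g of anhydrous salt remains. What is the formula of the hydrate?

Mass of water lost = 16.6 − 8.52 = 8.08 g → 8.08 / 18.02 = 0.4484 mol H2O
Molar mass of Al2(SO4)3 = 342.17 g/mol → mol Al2(SO4)3 = 8.52 / 342.17 = 0.0249
n = 0.4484 / 0.0249 = 18.01 ≈ 18 → Al2(SO4)3·18H2O

Al2(SO4)3·18H2O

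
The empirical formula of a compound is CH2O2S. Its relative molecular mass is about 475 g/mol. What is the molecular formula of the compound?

Empirical-formula mass = 78.10 g/mol
n = 475 / 78.10 = 6.08 ≈ 6
Molecular formula = (CH2O2S)6 = C6H12O12S6

C6H12O12S6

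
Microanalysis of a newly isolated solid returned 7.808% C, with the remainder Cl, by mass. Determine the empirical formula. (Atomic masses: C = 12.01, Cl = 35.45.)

Assume 100 g: 7.808 g C, 92.192 g Cl.
C: 7.808 g ÷ 12.01 g/mol = 0.6501 mol
Cl: 92.192 g ÷ 35.45 g/mol = 2.601 mol
Ratios (÷ 0.6501): C 1.000, Cl 4.000
→ CCl4

CCl4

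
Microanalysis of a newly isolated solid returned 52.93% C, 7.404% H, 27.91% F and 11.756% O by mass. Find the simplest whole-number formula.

C6H10F2O

Assume 100 g: 52.93 g C, 7.404 g H, 27.91 g F, 11.756 g O.
n(C) = 52.93/12.01 = 4.407, n(H) = 7.404/1.008 = 7.345, n(F) = 27.91/19.00 = 1.469, n(O) = 11.756/16.00 = 0.7348
Ratios (÷ 0.7348): C 5.998, H 9.997, F 1.999, O 1.000
≈ 6:10:2:1 → C6H10F2O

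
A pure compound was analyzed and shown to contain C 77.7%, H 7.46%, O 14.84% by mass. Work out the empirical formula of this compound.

Assume 100 g: 77.7 g C, 7.46 g H, 14.84 g O.
n(C) = 77.7/12.01 = 6.47, n(H) = 7.46/1.008 = 7.401, n(O) = 14.84/16.00 = 0.9275
Ratios (÷ 0.9275): C 6.975, H 7.979, O 1.000
Ratio ≈ 7:8:1, so the empirical formula is C7H8O

C7H8O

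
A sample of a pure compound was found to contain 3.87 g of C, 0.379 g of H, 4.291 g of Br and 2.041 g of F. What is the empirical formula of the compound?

C: 3.87 g ÷ 12.01 g/mol = 0.3222 mol
H: 0.379 g ÷ 1.008 g/mol = 0.376 mol
Br: 4.291 g ÷ 79.90 g/mol = 0.0537 mol
F: 2.041 g ÷ 19.00 g/mol = 0.1074 mol
Divide by the smallest (0.0537 mol Br): C 6.000, H 7.001, Br 1.000, F 2.000
→ C6H7BrF2

C6H7BrF2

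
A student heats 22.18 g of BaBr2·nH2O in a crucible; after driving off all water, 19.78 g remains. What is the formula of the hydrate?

Mass of water lost = 22.18 − 19.78 = 2.4 g → 2.4 / 18.02 = 0.1332 mol H2O
Molar mass of BaBr2 = 297.13 g/mol → mol BaBr2 = 19.78 / 297.13 = 0.06657
n = 0.1332 / 0.06657 = 2.00 ≈ 2 → BaBr2·2H2O

BaBr2·2H2O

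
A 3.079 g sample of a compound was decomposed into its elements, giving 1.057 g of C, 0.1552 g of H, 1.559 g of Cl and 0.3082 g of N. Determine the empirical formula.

n(C) = 1.057/12.01 = 0.08801, n(H) = 0.1552/1.008 = 0.154, n(Cl) = 1.559/35.45 = 0.04398, n(N) = 0.3082/14.01 = 0.022
Ratios (÷ 0.022): C 4.001, H 6.999, Cl 1.999, N 1.000
Ratio ≈ 4:7:2:1, so the empirical formula is C4H7Cl2N

C4H7Cl2N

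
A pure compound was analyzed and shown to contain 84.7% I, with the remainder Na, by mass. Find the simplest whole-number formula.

INa

Assume 100 g: 84.7 g I, 15.3 g Na.
Moles — I: 84.7 / 126.90 = 0.6675 mol; Na: 15.3 / 22.99 = 0.6655 mol
Smallest is Na at 0.6655 mol; normalising gives I 1.003, Na 1.000
≈ 1:1 → INa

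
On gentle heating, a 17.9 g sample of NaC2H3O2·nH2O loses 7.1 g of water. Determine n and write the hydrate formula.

NaC2H3O2·3H2O

Mass of anhydrous NaC2H3O2 = 17.9 − 7.1 = 10.8 g
mol H2O = 7.1 / 18.02 = 0.394
Molar mass of NaC2H3O2 = 82.03 g/mol → mol NaC2H3O2 = 10.8 / 82.03 = 0.1317
n = 0.394 / 0.1317 = 2.99 ≈ 3 → NaC2H3O2·3H2O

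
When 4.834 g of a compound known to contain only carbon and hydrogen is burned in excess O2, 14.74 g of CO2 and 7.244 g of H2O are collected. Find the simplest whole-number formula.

mol C = 14.74 / 44.01 = 0.3349; mass C = 0.3349 × 12.01 = 4.022 g
mol H = 2 × (7.244 / 18.02) = 0.8040; mass H = 0.8040 × 1.008 = 0.8104 g
Ratios (÷ 0.3349): C 1.000, H 2.401
Scaling by 5: C 5.00, H 12.00 → C5H12

C5H12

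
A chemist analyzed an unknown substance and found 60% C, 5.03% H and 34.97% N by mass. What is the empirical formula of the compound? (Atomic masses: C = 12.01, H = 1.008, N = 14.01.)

Assume 100 g: 60 g C, 5.03 g H, 34.97 g N.
Moles — C: 60 / 12.01 = 4.996 mol; H: 5.03 / 1.008 = 4.99 mol; N: 34.97 / 14.01 = 2.496 mol
Ratios (÷ 2.496): C 2.001, H 1.999, N 1.000
≈ 2:2:1 → C2H2N

C2H2N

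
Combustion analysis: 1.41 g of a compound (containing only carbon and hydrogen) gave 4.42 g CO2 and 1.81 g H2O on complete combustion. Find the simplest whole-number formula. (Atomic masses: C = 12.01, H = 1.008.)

mol C = 4.42 / 44.01 = 0.1004; mass C = 0.1004 × 12.01 = 1.206 g
mol H = 2 × (1.81 / 18.02) = 0.2009; mass H = 0.2009 × 1.008 = 0.2025 g
Smallest is C at 0.1004 mol; normalising gives C 1.000, H 2.000
Ratio ≈ 1:2, so the empirical formula is CH2

CH2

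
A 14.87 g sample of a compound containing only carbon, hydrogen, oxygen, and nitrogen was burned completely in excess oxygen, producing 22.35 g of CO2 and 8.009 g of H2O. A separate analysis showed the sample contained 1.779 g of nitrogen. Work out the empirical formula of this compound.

C4H7NO3

mol C = 22.35 / 44.01 = 0.5078; mass C = 0.5078 × 12.01 = 6.099 g
mol H = 2 × (8.009 / 18.02) = 0.8889; mass H = 0.8889 × 1.008 = 0.8960 g
mol N = 1.779 / 14.01 = 0.1270
mass O = 14.87 − (8.774) = 6.096 g → mol O = 0.3810
Ratios (÷ 0.127): C 3.999, H 7.000, N 1.000, O 3.000
Ratio ≈ 4:7:1:3, so the empirical formula is C4H7NO3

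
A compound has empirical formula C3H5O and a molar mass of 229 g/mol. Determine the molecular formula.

Empirical-formula mass = 57.07 g/mol
n = 229 / 57.07 = 4.01 ≈ 4
Molecular formula = (C3H5O)4 = C12H20O4

C12H20O4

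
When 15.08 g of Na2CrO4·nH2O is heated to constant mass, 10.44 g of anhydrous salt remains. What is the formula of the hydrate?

Mass of water lost = 15.08 − 10.44 = 4.64 g → 4.64 / 18.02 = 0.2575 mol H2O
Molar mass of Na2CrO4 = 161.98 g/mol → mol Na2CrO4 = 10.44 / 161.98 = 0.06445
n = 0.2575 / 0.06445 = 4.00 ≈ 4 → Na2CrO4·4H2O

Na2CrO4·4H2O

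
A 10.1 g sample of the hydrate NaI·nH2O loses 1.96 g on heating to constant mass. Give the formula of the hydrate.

NaI·2H2O

Mass of anhydrous NaI = 10.1 − 1.96 = 8.14 g
mol H2O = 1.96 / 18.02 = 0.1088
Molar mass of NaI = 149.89 g/mol → mol NaI = 8.14 / 149.89 = 0.05431
n = 0.1088 / 0.05431 = 2.00 ≈ 2 → NaI·2H2O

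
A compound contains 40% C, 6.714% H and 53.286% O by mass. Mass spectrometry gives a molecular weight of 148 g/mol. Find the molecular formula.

C5H10O5

Assume 100 g: 40 g C, 6.714 g H, 53.286 g O.
C: 40 g ÷ 12.01 g/mol = 3.331 mol
H: 6.714 g ÷ 1.008 g/mol = 6.661 mol
O: 53.286 g ÷ 16.00 g/mol = 3.33 mol
Ratios (÷ 3.33): C 1.000, H 2.000, O 1.000
≈ 1:2:1 → CH2O
Empirical-formula mass = 30.03 g/mol
n = 148 / 30.03 = 4.93 ≈ 5
Molecular formula = (CH2O)×5 = C5H10O5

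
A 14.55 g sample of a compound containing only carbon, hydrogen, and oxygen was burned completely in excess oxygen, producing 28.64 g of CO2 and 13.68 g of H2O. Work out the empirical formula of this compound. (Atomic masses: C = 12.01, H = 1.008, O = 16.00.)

mol C = 28.64 / 44.01 = 0.6508; mass C = 0.6508 × 12.01 = 7.816 g
mol H = 2 × (13.68 / 18.02) = 1.518; mass H = 1.518 × 1.008 = 1.530 g
mass O = 14.55 − (9.346) = 5.204 g → mol O = 0.3252
Ratios (÷ 0.3252): C 2.001, H 4.668, O 1.000
Multiply by 3: C 6.00, H 14.00, O 3.00 → C6H14O3

C6H14O3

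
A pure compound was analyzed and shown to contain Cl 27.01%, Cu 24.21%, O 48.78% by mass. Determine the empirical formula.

Cl2CuO8

Assume 100 g: 27.01 g Cl, 24.21 g Cu, 48.78 g O.
Moles — Cl: 27.01 / 35.45 = 0.7619 mol; Cu: 24.21 / 63.55 = 0.381 mol; O: 48.78 / 16.00 = 3.049 mol
Ratios (÷ 0.381): Cl 2.000, Cu 1.000, O 8.003
≈ 2:1:8 → Cl2CuO8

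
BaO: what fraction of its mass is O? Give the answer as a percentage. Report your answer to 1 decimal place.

10.4%

Molar mass = 1(137.33) + 1(16.00) = 153.330 g/mol
Mass of O per mole = 1 × 16.00 = 16.000 g
% O = 16.000 / 153.330 × 100 = 10.4%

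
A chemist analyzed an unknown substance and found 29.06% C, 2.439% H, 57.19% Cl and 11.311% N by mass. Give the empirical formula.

Assume 100 g: 29.06 g C, 2.439 g H, 57.19 g Cl, 11.311 g N.
Moles — C: 29.06 / 12.01 = 2.42 mol; H: 2.439 / 1.008 = 2.42 mol; Cl: 57.19 / 35.45 = 1.613 mol; N: 11.311 / 14.01 = 0.8074 mol
Smallest is N at 0.8074 mol; normalising gives C 2.997, H 2.997, Cl 1.998, N 1.000
Ratio ≈ 3:3:2:1, so the empirical formula is C3H3Cl2N

C3H3Cl2N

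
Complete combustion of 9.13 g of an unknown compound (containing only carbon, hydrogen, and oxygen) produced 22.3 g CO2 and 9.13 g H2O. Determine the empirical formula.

C4H8O

mol C = 22.3 / 44.01 = 0.5067; mass C = 0.5067 × 12.01 = 6.086 g
mol H = 2 × (9.13 / 18.02) = 1.013; mass H = 1.013 × 1.008 = 1.021 g
mass O = 9.13 − (7.107) = 2.023 g → mol O = 0.1264
Smallest is O at 0.1264 mol; normalising gives C 4.007, H 8.014, O 1.000
≈ 4:8:1 → C4H8O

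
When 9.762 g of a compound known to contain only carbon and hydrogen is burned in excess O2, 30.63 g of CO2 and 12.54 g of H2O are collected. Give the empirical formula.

mol C = 30.63 / 44.01 = 0.6960; mass C = 0.6960 × 12.01 = 8.359 g
mol H = 2 × (12.54 / 18.02) = 1.392; mass H = 1.392 × 1.008 = 1.403 g
Smallest is C at 0.696 mol; normalising gives C 1.000, H 2.000
≈ 1:2 → CH2

CH2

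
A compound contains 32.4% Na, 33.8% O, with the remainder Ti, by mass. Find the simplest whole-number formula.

Na2O3Ti

Assume 100 g: 32.4 g Na, 33.8 g O, 33.8 g Ti.
n(Na) = 32.4/22.99 = 1.409, n(O) = 33.8/16.00 = 2.112, n(Ti) = 33.8/47.87 = 0.7061
Divide by the smallest (0.7061 mol Ti): Na 1.996, O 2.992, Ti 1.000
≈ 2:3:1 → Na2O3Ti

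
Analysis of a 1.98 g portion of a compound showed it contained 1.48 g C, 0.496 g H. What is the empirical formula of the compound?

CH4

C: 1.48 g ÷ 12.01 g/mol = 0.1232 mol
H: 0.496 g ÷ 1.008 g/mol = 0.4921 mol
Smallest is C at 0.1232 mol; normalising gives C 1.000, H 3.993
≈ 1:4 → CH4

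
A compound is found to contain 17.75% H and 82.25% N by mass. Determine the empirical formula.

Assume 100 g: 17.75 g H, 82.25 g N.
H: 17.75 g ÷ 1.008 g/mol = 17.61 mol
N: 82.25 g ÷ 14.01 g/mol = 5.871 mol
Ratios (÷ 5.871): H 2.999, N 1.000
→ H3N

H3N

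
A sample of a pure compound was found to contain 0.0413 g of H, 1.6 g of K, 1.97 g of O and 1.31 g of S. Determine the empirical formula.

HKO3S

n(H) = 0.0413/1.008 = 0.04097, n(K) = 1.6/39.10 = 0.04092, n(O) = 1.97/16.00 = 0.1231, n(S) = 1.31/32.07 = 0.04085
Smallest is S at 0.04085 mol; normalising gives H 1.003, K 1.002, O 3.014, S 1.000
Ratio ≈ 1:1:3:1, so the empirical formula is HKO3S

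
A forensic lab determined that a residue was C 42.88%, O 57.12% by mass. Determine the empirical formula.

Assume 100 g: 42.88 g C, 57.12 g O.
C: 42.88 g ÷ 12.01 g/mol = 3.57 mol
O: 57.12 g ÷ 16.00 g/mol = 3.57 mol
Ratios (÷ 3.57): C 1.000, O 1.000
≈ 1:1 → CO

CO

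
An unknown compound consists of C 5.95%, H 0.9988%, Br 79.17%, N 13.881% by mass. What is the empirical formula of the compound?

Assume 100 g: 5.95 g C, 0.9988 g H, 79.17 g Br, 13.881 g N.
Moles — C: 5.95 / 12.01 = 0.4954 mol; H: 0.9988 / 1.008 = 0.9909 mol; Br: 79.17 / 79.90 = 0.9909 mol; N: 13.881 / 14.01 = 0.9908 mol
Ratios (÷ 0.4954): C 1.000, H 2.000, Br 2.000, N 2.000
≈ 1:2:2:2 → CH2Br2N2

CH2Br2N2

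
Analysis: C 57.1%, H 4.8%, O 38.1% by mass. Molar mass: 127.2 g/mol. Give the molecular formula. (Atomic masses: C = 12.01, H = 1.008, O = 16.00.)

C6H6O3

Assume 100 g: 57.1 g C, 4.8 g H, 38.1 g O.
C: 57.1 g ÷ 12.01 g/mol = 4.754 mol
H: 4.8 g ÷ 1.008 g/mol = 4.762 mol
O: 38.1 g ÷ 16.00 g/mol = 2.381 mol
Ratios (÷ 2.381): C 1.997, H 2.000, O 1.000
≈ 2:2:1 → C2H2O
Empirical-formula mass = 42.04 g/mol
n = 127.2 / 42.04 = 3.03 ≈ 3
Molecular formula = (C2H2O)×3 = C6H6O3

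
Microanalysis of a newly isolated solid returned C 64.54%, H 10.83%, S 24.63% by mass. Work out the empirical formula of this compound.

C7H14S

Assume 100 g: 64.54 g C, 10.83 g H, 24.63 g S.
C: 64.54 g ÷ 12.01 g/mol = 5.374 mol
H: 10.83 g ÷ 1.008 g/mol = 10.74 mol
S: 24.63 g ÷ 32.07 g/mol = 0.768 mol
Ratios (÷ 0.768): C 6.997, H 13.990, S 1.000
Ratio ≈ 7:14:1, so the empirical formula is C7H14S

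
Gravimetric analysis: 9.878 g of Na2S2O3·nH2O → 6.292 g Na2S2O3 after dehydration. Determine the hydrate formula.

Na2S2O3·5H2O

Mass of water lost = 9.878 − 6.292 = 3.586 g → 3.586 / 18.02 = 0.199 mol H2O
Molar mass of Na2S2O3 = 158.12 g/mol → mol Na2S2O3 = 6.292 / 158.12 = 0.03979
n = 0.199 / 0.03979 = 5.00 ≈ 5 → Na2S2O3·5H2O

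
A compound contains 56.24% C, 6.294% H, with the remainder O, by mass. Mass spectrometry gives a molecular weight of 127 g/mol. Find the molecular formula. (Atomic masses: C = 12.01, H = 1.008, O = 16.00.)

Assume 100 g: 56.24 g C, 6.294 g H, 37.466 g O.
Moles — C: 56.24 / 12.01 = 4.683 mol; H: 6.294 / 1.008 = 6.244 mol; O: 37.466 / 16.00 = 2.342 mol
Ratios (÷ 2.342): C 2.000, H 2.667, O 1.000
Scaling by 3: C 6.00, H 8.00, O 3.00 → C6H8O3
Empirical-formula mass = 128.12 g/mol
n = 127 / 128.12 = 0.99 ≈ 1
Molecular formula = empirical formula = C6H8O3

C6H8O3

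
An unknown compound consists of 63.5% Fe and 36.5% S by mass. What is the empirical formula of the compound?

Assume 100 g: 63.5 g Fe, 36.5 g S.
Fe: 63.5 g ÷ 55.85 g/mol = 1.137 mol
S: 36.5 g ÷ 32.07 g/mol = 1.138 mol
Ratios (÷ 1.137): Fe 1.000, S 1.001
≈ 1:1 → FeS

FeS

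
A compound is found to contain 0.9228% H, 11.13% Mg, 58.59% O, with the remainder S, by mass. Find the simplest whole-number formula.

H2MgO8S2

Assume 100 g: 0.9228 g H, 11.13 g Mg, 58.59 g O, 29.357 g S.
Moles — H: 0.9228 / 1.008 = 0.9155 mol; Mg: 11.13 / 24.31 = 0.4578 mol; O: 58.59 / 16.00 = 3.662 mol; S: 29.357 / 32.07 = 0.9154 mol
Smallest is Mg at 0.4578 mol; normalising gives H 2.000, Mg 1.000, O 7.998, S 1.999
→ H2MgO8S2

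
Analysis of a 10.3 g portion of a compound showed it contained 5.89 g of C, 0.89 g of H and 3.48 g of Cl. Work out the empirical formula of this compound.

C5H9Cl

Moles — C: 5.89 / 12.01 = 0.4904 mol; H: 0.89 / 1.008 = 0.8829 mol; Cl: 3.48 / 35.45 = 0.09817 mol
Ratios (÷ 0.09817): C 4.996, H 8.994, Cl 1.000
≈ 5:9:1 → C5H9Cl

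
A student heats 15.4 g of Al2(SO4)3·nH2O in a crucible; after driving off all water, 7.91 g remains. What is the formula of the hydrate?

Mass of water lost = 15.4 − 7.91 = 7.49 g → 7.49 / 18.02 = 0.4156 mol H2O
Molar mass of Al2(SO4)3 = 342.17 g/mol → mol Al2(SO4)3 = 7.91 / 342.17 = 0.02312
n = 0.4156 / 0.02312 = 17.98 ≈ 18 → Al2(SO4)3·18H2O

Al2(SO4)3·18H2O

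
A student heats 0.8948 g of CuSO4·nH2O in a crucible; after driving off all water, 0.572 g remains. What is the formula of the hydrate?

CuSO4·5H2O

Mass of water lost = 0.8948 − 0.572 = 0.3228 g → 0.3228 / 18.02 = 0.01791 mol H2O
Molar mass of CuSO4 = 159.62 g/mol → mol CuSO4 = 0.572 / 159.62 = 0.003584
n = 0.01791 / 0.003584 = 5.00 ≈ 5 → CuSO4·5H2O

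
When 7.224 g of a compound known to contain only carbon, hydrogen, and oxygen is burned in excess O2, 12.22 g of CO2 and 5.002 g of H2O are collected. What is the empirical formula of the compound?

mol C = 12.22 / 44.01 = 0.2777; mass C = 0.2777 × 12.01 = 3.335 g
mol H = 2 × (5.002 / 18.02) = 0.5552; mass H = 0.5552 × 1.008 = 0.5596 g
mass O = 7.224 − (3.894) = 3.330 g → mol O = 0.2081
Smallest is O at 0.2081 mol; normalising gives C 1.334, H 2.668, O 1.000
×3: C 4.00, H 8.00, O 3.00 → C4H8O3

C4H8O3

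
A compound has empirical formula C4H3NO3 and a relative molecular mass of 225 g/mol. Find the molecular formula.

C8H6N2O6

Empirical-formula mass = 113.07 g/mol
n = 225 / 113.07 = 1.99 ≈ 2
Molecular formula = (C4H3NO3)2 = C8H6N2O6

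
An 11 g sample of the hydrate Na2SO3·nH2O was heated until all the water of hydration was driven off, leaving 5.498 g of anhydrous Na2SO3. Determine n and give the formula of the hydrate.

Na2SO3·7H2O

Mass of water lost = 11 − 5.498 = 5.502 g → 5.502 / 18.02 = 0.3053 mol H2O
Molar mass of Na2SO3 = 126.05 g/mol → mol Na2SO3 = 5.498 / 126.05 = 0.04362
n = 0.3053 / 0.04362 = 7.00 ≈ 7 → Na2SO3·7H2O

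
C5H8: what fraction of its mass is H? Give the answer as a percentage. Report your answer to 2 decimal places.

11.84%

Molar mass = 5(12.01) + 8(1.008) = 68.114 g/mol
Mass of H per mole = 8 × 1.008 = 8.064 g
% H = 8.064 / 68.114 × 100 = 11.84%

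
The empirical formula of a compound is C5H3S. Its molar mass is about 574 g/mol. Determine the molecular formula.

Empirical-formula mass = 95.14 g/mol
n = 574 / 95.14 = 6.03 ≈ 6
Molecular formula = (C5H3S)6 = C30H18S6

C30H18S6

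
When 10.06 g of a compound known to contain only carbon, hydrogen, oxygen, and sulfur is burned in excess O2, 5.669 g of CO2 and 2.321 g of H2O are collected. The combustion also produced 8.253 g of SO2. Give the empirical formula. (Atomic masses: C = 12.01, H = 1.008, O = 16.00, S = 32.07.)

CH2O2S

mol C = 5.669 / 44.01 = 0.1288; mass C = 0.1288 × 12.01 = 1.547 g
mol H = 2 × (2.321 / 18.02) = 0.2576; mass H = 0.2576 × 1.008 = 0.2597 g
mol S = 8.253 / 64.07 = 0.1288; mass S = 4.131 g
mass O = 10.06 − (5.938) = 4.122 g → mol O = 0.2576
Divide by the smallest (0.1288 mol C): C 1.000, H 2.000, O 2.000, S 1.000
→ CH2O2S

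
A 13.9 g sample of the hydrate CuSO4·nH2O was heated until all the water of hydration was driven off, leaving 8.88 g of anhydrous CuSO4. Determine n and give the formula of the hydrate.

CuSO4·5H2O

Mass of water lost = 13.9 − 8.88 = 5.02 g → 5.02 / 18.02 = 0.2786 mol H2O
Molar mass of CuSO4 = 159.62 g/mol → mol CuSO4 = 8.88 / 159.62 = 0.05563
n = 0.2786 / 0.05563 = 5.01 ≈ 5 → CuSO4·5H2O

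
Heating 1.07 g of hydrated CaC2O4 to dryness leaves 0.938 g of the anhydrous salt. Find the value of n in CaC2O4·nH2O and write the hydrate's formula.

Mass of water lost = 1.07 − 0.938 = 0.132 g → 0.132 / 18.02 = 0.007325 mol H2O
Molar mass of CaC2O4 = 128.10 g/mol → mol CaC2O4 = 0.938 / 128.10 = 0.007322
n = 0.007325 / 0.007322 = 1.00 ≈ 1 → CaC2O4·H2O

CaC2O4·H2O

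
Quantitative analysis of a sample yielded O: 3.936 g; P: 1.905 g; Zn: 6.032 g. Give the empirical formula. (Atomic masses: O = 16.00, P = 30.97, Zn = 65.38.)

O8P2Zn3

Moles — O: 3.936 / 16.00 = 0.246 mol; P: 1.905 / 30.97 = 0.06151 mol; Zn: 6.032 / 65.38 = 0.09226 mol
Ratios (÷ 0.06151): O 3.999, P 1.000, Zn 1.500
Scaling by 2: O 8.00, P 2.00, Zn 3.00 → O8P2Zn3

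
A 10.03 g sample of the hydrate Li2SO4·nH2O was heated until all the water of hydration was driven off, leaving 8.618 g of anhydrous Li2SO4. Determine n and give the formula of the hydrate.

Li2SO4·H2O

Mass of water lost = 10.03 − 8.618 = 1.412 g → 1.412 / 18.02 = 0.07836 mol H2O
Molar mass of Li2SO4 = 109.95 g/mol → mol Li2SO4 = 8.618 / 109.95 = 0.07838
n = 0.07836 / 0.07838 = 1.00 ≈ 1 → Li2SO4·H2O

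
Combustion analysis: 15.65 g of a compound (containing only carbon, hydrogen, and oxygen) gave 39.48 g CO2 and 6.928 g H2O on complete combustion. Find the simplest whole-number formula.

C7H6O2

mol C = 39.48 / 44.01 = 0.8971; mass C = 0.8971 × 12.01 = 10.77 g
mol H = 2 × (6.928 / 18.02) = 0.7689; mass H = 0.7689 × 1.008 = 0.7751 g
mass O = 15.65 − (11.55) = 4.101 g → mol O = 0.2563
Ratios (÷ 0.2563): C 3.500, H 3.000, O 1.000
Multiply by 2: C 7.00, H 6.00, O 2.00 → C7H6O2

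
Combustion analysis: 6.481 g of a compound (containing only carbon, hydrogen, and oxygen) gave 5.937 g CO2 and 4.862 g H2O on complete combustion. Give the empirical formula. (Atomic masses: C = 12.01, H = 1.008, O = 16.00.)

CH4O2

mol C = 5.937 / 44.01 = 0.1349; mass C = 0.1349 × 12.01 = 1.620 g
mol H = 2 × (4.862 / 18.02) = 0.5396; mass H = 0.5396 × 1.008 = 0.5439 g
mass O = 6.481 − (2.164) = 4.317 g → mol O = 0.2698
Divide by the smallest (0.1349 mol C): C 1.000, H 4.000, O 2.000
≈ 1:4:2 → CH4O2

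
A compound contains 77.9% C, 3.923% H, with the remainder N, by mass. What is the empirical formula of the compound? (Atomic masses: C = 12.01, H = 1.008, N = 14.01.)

C5H3N

Assume 100 g: 77.9 g C, 3.923 g H, 18.177 g N.
n(C) = 77.9/12.01 = 6.486, n(H) = 3.923/1.008 = 3.892, n(N) = 18.177/14.01 = 1.297
Divide by the smallest (1.297 mol N): C 4.999, H 3.000, N 1.000
→ C5H3N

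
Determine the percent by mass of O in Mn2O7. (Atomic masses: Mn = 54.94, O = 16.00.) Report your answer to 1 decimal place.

50.5%

Molar mass = 2(54.94) + 7(16.00) = 221.880 g/mol
Mass of O per mole = 7 × 16.00 = 112.000 g
% O = 112.000 / 221.880 × 100 = 50.5%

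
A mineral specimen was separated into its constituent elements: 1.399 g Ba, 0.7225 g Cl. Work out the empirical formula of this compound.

BaCl2

Moles — Ba: 1.399 / 137.33 = 0.01019 mol; Cl: 0.7225 / 35.45 = 0.02038 mol
Smallest is Ba at 0.01019 mol; normalising gives Ba 1.000, Cl 2.001
Ratio ≈ 1:2, so the empirical formula is BaCl2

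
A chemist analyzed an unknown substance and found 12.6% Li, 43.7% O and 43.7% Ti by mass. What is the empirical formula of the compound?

Li2O3Ti

Assume 100 g: 12.6 g Li, 43.7 g O, 43.7 g Ti.
Moles — Li: 12.6 / 6.94 = 1.816 mol; O: 43.7 / 16.00 = 2.731 mol; Ti: 43.7 / 47.87 = 0.9129 mol
Divide by the smallest (0.9129 mol Ti): Li 1.989, O 2.992, Ti 1.000
≈ 2:3:1 → Li2O3Ti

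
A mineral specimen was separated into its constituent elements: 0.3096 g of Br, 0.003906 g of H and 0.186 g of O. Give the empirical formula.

BrHO3

Br: 0.3096 g ÷ 79.90 g/mol = 0.003875 mol
H: 0.003906 g ÷ 1.008 g/mol = 0.003875 mol
O: 0.186 g ÷ 16.00 g/mol = 0.01162 mol
Ratios (÷ 0.003875): Br 1.000, H 1.000, O 3.000
Ratio ≈ 1:1:3, so the empirical formula is BrHO3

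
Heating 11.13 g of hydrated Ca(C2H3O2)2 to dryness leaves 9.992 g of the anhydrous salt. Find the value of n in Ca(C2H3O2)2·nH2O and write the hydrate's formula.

Ca(C2H3O2)2·H2O

Mass of water lost = 11.13 − 9.992 = 1.138 g → 1.138 / 18.02 = 0.06315 mol H2O
Molar mass of Ca(C2H3O2)2 = 158.17 g/mol → mol Ca(C2H3O2)2 = 9.992 / 158.17 = 0.06317
n = 0.06315 / 0.06317 = 1.00 ≈ 1 → Ca(C2H3O2)2·H2O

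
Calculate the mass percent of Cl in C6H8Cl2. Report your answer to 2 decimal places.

46.95%

Molar mass = 6(12.01) + 8(1.008) + 2(35.45) = 151.024 g/mol
Mass of Cl per mole = 2 × 35.45 = 70.900 g
% Cl = 70.900 / 151.024 × 100 = 46.95%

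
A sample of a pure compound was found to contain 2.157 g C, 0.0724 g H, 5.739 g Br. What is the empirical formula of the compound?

C5H2Br2

C: 2.157 g ÷ 12.01 g/mol = 0.1796 mol
H: 0.0724 g ÷ 1.008 g/mol = 0.07183 mol
Br: 5.739 g ÷ 79.90 g/mol = 0.07183 mol
Divide by the smallest (0.07183 mol H): C 2.501, H 1.000, Br 1.000
Scaling by 2: C 5.00, H 2.00, Br 2.00 → C5H2Br2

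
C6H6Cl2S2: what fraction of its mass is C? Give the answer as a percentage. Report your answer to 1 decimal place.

Molar mass = 6(12.01) + 6(1.008) + 2(35.45) + 2(32.07) = 213.148 g/mol
Mass of C per mole = 6 × 12.01 = 72.060 g
% C = 72.060 / 213.148 × 100 = 33.8%

33.8%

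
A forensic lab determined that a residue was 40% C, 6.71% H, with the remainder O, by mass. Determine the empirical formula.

Assume 100 g: 40 g C, 6.71 g H, 53.29 g O.
n(C) = 40/12.01 = 3.331, n(H) = 6.71/1.008 = 6.657, n(O) = 53.29/16.00 = 3.331
Ratios (÷ 3.331): C 1.000, H 1.999, O 1.000
→ CH2O

CH2O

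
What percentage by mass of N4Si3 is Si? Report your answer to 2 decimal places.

Molar mass = 4(14.01) + 3(28.09) = 140.310 g/mol
Mass of Si per mole = 3 × 28.09 = 84.270 g
% Si = 84.270 / 140.310 × 100 = 60.06%

60.06%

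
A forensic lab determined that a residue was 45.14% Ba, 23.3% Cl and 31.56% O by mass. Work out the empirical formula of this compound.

BaCl2O6

Assume 100 g: 45.14 g Ba, 23.3 g Cl, 31.56 g O.
n(Ba) = 45.14/137.33 = 0.3287, n(Cl) = 23.3/35.45 = 0.6573, n(O) = 31.56/16.00 = 1.972
Divide by the smallest (0.3287 mol Ba): Ba 1.000, Cl 2.000, O 6.001
Ratio ≈ 1:2:6, so the empirical formula is BaCl2O6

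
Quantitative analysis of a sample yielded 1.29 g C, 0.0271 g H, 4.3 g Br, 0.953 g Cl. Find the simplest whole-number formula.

C4HBr2Cl

C: 1.29 g ÷ 12.01 g/mol = 0.1074 mol
H: 0.0271 g ÷ 1.008 g/mol = 0.02688 mol
Br: 4.3 g ÷ 79.90 g/mol = 0.05382 mol
Cl: 0.953 g ÷ 35.45 g/mol = 0.02688 mol
Smallest is Cl at 0.02688 mol; normalising gives C 3.995, H 1.000, Br 2.002, Cl 1.000
≈ 4:1:2:1 → C4HBr2Cl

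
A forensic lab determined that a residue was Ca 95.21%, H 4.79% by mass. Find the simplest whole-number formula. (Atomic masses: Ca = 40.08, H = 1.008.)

Assume 100 g: 95.21 g Ca, 4.79 g H.
n(Ca) = 95.21/40.08 = 2.375, n(H) = 4.79/1.008 = 4.752
Smallest is Ca at 2.375 mol; normalising gives Ca 1.000, H 2.000
→ CaH2

CaH2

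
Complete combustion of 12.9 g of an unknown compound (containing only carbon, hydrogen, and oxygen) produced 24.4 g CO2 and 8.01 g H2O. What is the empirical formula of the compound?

C5H8O3

mol C = 24.4 / 44.01 = 0.5544; mass C = 0.5544 × 12.01 = 6.659 g
mol H = 2 × (8.01 / 18.02) = 0.8890; mass H = 0.8890 × 1.008 = 0.8961 g
mass O = 12.9 − (7.555) = 5.345 g → mol O = 0.3341
Smallest is O at 0.3341 mol; normalising gives C 1.660, H 2.661, O 1.000
Scaling by 3: C 4.98, H 7.98, O 3.00 → C5H8O3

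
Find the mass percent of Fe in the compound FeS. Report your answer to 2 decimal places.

Molar mass = 1(55.85) + 1(32.07) = 87.920 g/mol
Mass of Fe per mole = 1 × 55.85 = 55.850 g
% Fe = 55.850 / 87.920 × 100 = 63.52%

63.52%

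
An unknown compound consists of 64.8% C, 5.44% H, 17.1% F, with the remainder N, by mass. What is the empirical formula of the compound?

Assume 100 g: 64.8 g C, 5.44 g H, 17.1 g F, 12.66 g N.
Moles — C: 64.8 / 12.01 = 5.396 mol; H: 5.44 / 1.008 = 5.397 mol; F: 17.1 / 19.00 = 0.9 mol; N: 12.66 / 14.01 = 0.9036 mol
Divide by the smallest (0.9 mol F): C 5.995, H 5.996, F 1.000, N 1.004
≈ 6:6:1:1 → C6H6FN

C6H6FN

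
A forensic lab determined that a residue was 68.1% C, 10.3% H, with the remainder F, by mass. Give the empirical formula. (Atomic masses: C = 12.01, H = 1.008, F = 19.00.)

C5H9F

Assume 100 g: 68.1 g C, 10.3 g H, 21.6 g F.
Moles — C: 68.1 / 12.01 = 5.67 mol; H: 10.3 / 1.008 = 10.22 mol; F: 21.6 / 19.00 = 1.137 mol
Divide by the smallest (1.137 mol F): C 4.988, H 8.988, F 1.000
→ C5H9F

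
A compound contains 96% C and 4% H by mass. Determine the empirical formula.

C2H

Assume 100 g: 96 g C, 4 g H.
C: 96 g ÷ 12.01 g/mol = 7.993 mol
H: 4 g ÷ 1.008 g/mol = 3.968 mol
Divide by the smallest (3.968 mol H): C 2.014, H 1.000
Ratio ≈ 2:1, so the empirical formula is C2H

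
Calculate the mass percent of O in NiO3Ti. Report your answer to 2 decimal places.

Molar mass = 1(58.69) + 3(16.00) + 1(47.87) = 154.560 g/mol
Mass of O per mole = 3 × 16.00 = 48.000 g
% O = 48.000 / 154.560 × 100 = 31.06%

31.06%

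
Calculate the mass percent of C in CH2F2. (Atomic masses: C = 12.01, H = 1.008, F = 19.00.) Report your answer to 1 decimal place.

23.1%

Molar mass = 1(12.01) + 2(1.008) + 2(19.00) = 52.026 g/mol
Mass of C per mole = 1 × 12.01 = 12.010 g
% C = 12.010 / 52.026 × 100 = 23.1%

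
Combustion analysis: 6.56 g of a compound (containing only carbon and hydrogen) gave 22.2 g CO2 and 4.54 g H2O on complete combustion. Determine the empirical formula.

CH

mol C = 22.2 / 44.01 = 0.5044; mass C = 0.5044 × 12.01 = 6.058 g
mol H = 2 × (4.54 / 18.02) = 0.5039; mass H = 0.5039 × 1.008 = 0.5079 g
Ratios (÷ 0.5039): C 1.001, H 1.000
→ CH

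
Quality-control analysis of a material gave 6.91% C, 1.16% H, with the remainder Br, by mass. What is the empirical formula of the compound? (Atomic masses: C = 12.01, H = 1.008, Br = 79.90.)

CH2Br2

Assume 100 g: 6.91 g C, 1.16 g H, 91.93 g Br.
C: 6.91 g ÷ 12.01 g/mol = 0.5754 mol
H: 1.16 g ÷ 1.008 g/mol = 1.151 mol
Br: 91.93 g ÷ 79.90 g/mol = 1.151 mol
Divide by the smallest (0.5754 mol C): C 1.000, H 2.000, Br 2.000
→ CH2Br2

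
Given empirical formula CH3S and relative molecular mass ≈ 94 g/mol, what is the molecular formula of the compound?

C2H6S2

Empirical-formula mass = 47.10 g/mol
n = 94 / 47.10 = 2.00 ≈ 2
Molecular formula = (CH3S)2 = C2H6S2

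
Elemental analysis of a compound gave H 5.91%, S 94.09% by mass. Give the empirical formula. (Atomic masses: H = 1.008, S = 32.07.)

H2S

Assume 100 g: 5.91 g H, 94.09 g S.
Moles — H: 5.91 / 1.008 = 5.863 mol; S: 94.09 / 32.07 = 2.934 mol
Divide by the smallest (2.934 mol S): H 1.998, S 1.000
→ H2S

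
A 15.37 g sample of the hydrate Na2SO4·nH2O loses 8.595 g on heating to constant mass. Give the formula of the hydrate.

Na2SO4·10H2O

Mass of anhydrous Na2SO4 = 15.37 − 8.595 = 6.775 g
mol H2O = 8.595 / 18.02 = 0.477
Molar mass of Na2SO4 = 142.05 g/mol → mol Na2SO4 = 6.775 / 142.05 = 0.04769
n = 0.477 / 0.04769 = 10.00 ≈ 10 → Na2SO4·10H2O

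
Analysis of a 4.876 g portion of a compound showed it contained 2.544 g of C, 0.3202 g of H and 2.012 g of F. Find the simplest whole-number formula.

C2H3F

Moles — C: 2.544 / 12.01 = 0.2118 mol; H: 0.3202 / 1.008 = 0.3177 mol; F: 2.012 / 19.00 = 0.1059 mol
Ratios (÷ 0.1059): C 2.000, H 3.000, F 1.000
→ C2H3F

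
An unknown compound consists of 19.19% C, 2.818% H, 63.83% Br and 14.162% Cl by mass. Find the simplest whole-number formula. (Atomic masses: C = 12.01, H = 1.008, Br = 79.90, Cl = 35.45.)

C4H7Br2Cl

Assume 100 g: 19.19 g C, 2.818 g H, 63.83 g Br, 14.162 g Cl.
n(C) = 19.19/12.01 = 1.598, n(H) = 2.818/1.008 = 2.796, n(Br) = 63.83/79.90 = 0.7989, n(Cl) = 14.162/35.45 = 0.3995
Divide by the smallest (0.3995 mol Cl): C 4.000, H 6.998, Br 2.000, Cl 1.000
≈ 4:7:2:1 → C4H7Br2Cl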